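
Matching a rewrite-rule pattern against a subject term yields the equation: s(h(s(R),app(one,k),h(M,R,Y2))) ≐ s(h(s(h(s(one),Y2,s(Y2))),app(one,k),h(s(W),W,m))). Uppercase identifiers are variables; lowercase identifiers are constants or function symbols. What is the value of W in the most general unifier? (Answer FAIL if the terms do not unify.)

h(s(one),m,s(m))

Decompose s/1: h(s(R),app(one,k),h(M,R,Y2)) ≐ h(s(h(s(one),Y2,s(Y2))),app(one,k),h(s(W),W,m)).
Decompose h/3: s(R) ≐ s(h(s(one),Y2,s(Y2))),  app(one,k) ≐ app(one,k),  h(M,R,Y2) ≐ h(s(W),W,m).
Decompose s/1: R ≐ h(s(one),Y2,s(Y2)).
Bind R := h(s(one),Y2,s(Y2)); substituting into the one remaining equation that mentions R gives: h(M,h(s(one),Y2,s(Y2)),Y2) ≐ h(s(W),W,m).
Delete trivial equation app(one,k) ≐ app(one,k).
Decompose h/3: M ≐ s(W),  h(s(one),Y2,s(Y2)) ≐ W,  Y2 ≐ m.
Bind M := s(W); no other remaining equation mentions M.
Bind W := h(s(one),Y2,s(Y2)); no other remaining equation mentions W. Substituting into the earlier binding gives M := s(h(s(one),Y2,s(Y2))).
Bind Y2 := m. Substituting into the earlier bindings gives R := h(s(one),m,s(m)), M := s(h(s(one),m,s(m))), W := h(s(one),m,s(m)).
MGU = { R := h(s(one),m,s(m)), M := s(h(s(one),m,s(m))), W := h(s(one),m,s(m)), Y2 := m }, so W := h(s(one),m,s(m)).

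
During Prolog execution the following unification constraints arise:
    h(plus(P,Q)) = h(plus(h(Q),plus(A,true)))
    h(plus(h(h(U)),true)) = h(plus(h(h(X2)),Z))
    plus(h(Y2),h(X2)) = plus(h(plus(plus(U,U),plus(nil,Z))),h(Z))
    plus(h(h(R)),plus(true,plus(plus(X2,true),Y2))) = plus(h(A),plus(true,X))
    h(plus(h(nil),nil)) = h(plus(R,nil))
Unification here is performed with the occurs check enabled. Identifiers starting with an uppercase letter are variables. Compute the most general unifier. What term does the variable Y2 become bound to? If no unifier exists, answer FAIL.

plus(plus(true,true),plus(nil,true))

Decompose h/1: plus(P,Q) = plus(h(Q),plus(A,true)).
Decompose plus/2: P = h(Q),  Q = plus(A,true).
Bind P := h(Q); no other remaining equation mentions P.
Bind Q := plus(A,true); no other remaining equation mentions Q. Substituting into the earlier binding gives P := h(plus(A,true)).
Decompose h/1: plus(h(h(U)),true) = plus(h(h(X2)),Z).
Decompose plus/2: h(h(U)) = h(h(X2)),  true = Z.
Decompose h/1: h(U) = h(X2).
Decompose h/1: U = X2.
Bind U := X2; substituting into the one remaining equation that mentions U gives: plus(h(Y2),h(X2)) = plus(h(plus(plus(X2,X2),plus(nil,Z))),h(Z)).
Bind Z := true; substituting into the one remaining equation that mentions Z gives: plus(h(Y2),h(X2)) = plus(h(plus(plus(X2,X2),plus(nil,true))),h(true)).
Decompose plus/2: h(Y2) = h(plus(plus(X2,X2),plus(nil,true))),  h(X2) = h(true).
Decompose h/1: Y2 = plus(plus(X2,X2),plus(nil,true)).
Bind Y2 := plus(plus(X2,X2),plus(nil,true)); substituting into the one remaining equation that mentions Y2 gives: plus(h(h(R)),plus(true,plus(plus(X2,true),plus(plus(X2,X2),plus(nil,true))))) = plus(h(A),plus(true,X)).
Decompose h/1: X2 = true.
Bind X2 := true; substituting into the one remaining equation that mentions X2 gives: plus(h(h(R)),plus(true,plus(plus(true,true),plus(plus(true,true),plus(nil,true))))) = plus(h(A),plus(true,X)). Substituting into the earlier bindings gives U := true, Y2 := plus(plus(true,true),plus(nil,true)).
Decompose plus/2: h(h(R)) = h(A),  plus(true,plus(plus(true,true),plus(plus(true,true),plus(nil,true)))) = plus(true,X).
Decompose h/1: h(R) = A.
Bind A := h(R); no other remaining equation mentions A. Substituting into the earlier bindings gives P := h(plus(h(R),true)), Q := plus(h(R),true).
Decompose plus/2: true = true,  plus(plus(true,true),plus(plus(true,true),plus(nil,true))) = X.
Delete trivial equation true = true.
Bind X := plus(plus(true,true),plus(plus(true,true),plus(nil,true))); no other remaining equation mentions X.
Decompose h/1: plus(h(nil),nil) = plus(R,nil).
Decompose plus/2: h(nil) = R,  nil = nil.
Bind R := h(nil); no other remaining equation mentions R. Substituting into the earlier bindings gives P := h(plus(h(h(nil)),true)), Q := plus(h(h(nil)),true), A := h(h(nil)).
Delete trivial equation nil = nil.
MGU = { P -> h(plus(h(h(nil)),true)), Q -> plus(h(h(nil)),true), U -> true, Z -> true, Y2 -> plus(plus(true,true),plus(nil,true)), X2 -> true, A -> h(h(nil)), X -> plus(plus(true,true),plus(plus(true,true),plus(nil,true))), R -> h(nil) }, so Y2 -> plus(plus(true,true),plus(nil,true)).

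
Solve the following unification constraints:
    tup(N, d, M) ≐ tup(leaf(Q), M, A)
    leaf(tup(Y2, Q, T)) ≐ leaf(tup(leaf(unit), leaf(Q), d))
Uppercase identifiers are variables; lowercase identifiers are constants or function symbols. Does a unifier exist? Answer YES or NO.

Decompose tup/3: N ≐ leaf(Q),  d ≐ M,  M ≐ A.
Bind N := leaf(Q); no other remaining equation mentions N.
Bind M := d; substituting into the one remaining equation that mentions M gives: d ≐ A.
Bind A := d; no other remaining equation mentions A.
Decompose leaf/1: tup(Y2, Q, T) ≐ tup(leaf(unit), leaf(Q), d).
Decompose tup/3: Y2 ≐ leaf(unit),  Q ≐ leaf(Q),  T ≐ d.
Bind Y2 := leaf(unit); no other remaining equation mentions Y2.
Occurs check fails: Q occurs in leaf(Q); the equation Q ≐ leaf(Q) has no finite solution.

NO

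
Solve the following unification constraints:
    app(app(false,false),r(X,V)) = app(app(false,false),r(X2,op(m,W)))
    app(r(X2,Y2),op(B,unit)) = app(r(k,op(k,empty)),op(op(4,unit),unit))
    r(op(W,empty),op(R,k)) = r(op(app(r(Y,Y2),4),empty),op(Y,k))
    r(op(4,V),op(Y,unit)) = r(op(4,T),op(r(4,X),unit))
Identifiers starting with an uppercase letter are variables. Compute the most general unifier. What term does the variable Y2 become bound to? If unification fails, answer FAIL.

Decompose app/2: app(false,false) = app(false,false),  r(X,V) = r(X2,op(m,W)).
Delete trivial equation app(false,false) = app(false,false).
Decompose r/2: X = X2,  V = op(m,W).
Bind X := X2; substituting into the one remaining equation that mentions X gives: r(op(4,V),op(Y,unit)) = r(op(4,T),op(r(4,X2),unit)).
Bind V := op(m,W); substituting into the one remaining equation that mentions V gives: r(op(4,op(m,W)),op(Y,unit)) = r(op(4,T),op(r(4,X2),unit)).
Decompose app/2: r(X2,Y2) = r(k,op(k,empty)),  op(B,unit) = op(op(4,unit),unit).
Decompose r/2: X2 = k,  Y2 = op(k,empty).
Bind X2 := k; substituting into the one remaining equation that mentions X2 gives: r(op(4,op(m,W)),op(Y,unit)) = r(op(4,T),op(r(4,k),unit)). Substituting into the earlier binding gives X := k.
Bind Y2 := op(k,empty); substituting into the one remaining equation that mentions Y2 gives: r(op(W,empty),op(R,k)) = r(op(app(r(Y,op(k,empty)),4),empty),op(Y,k)).
Decompose op/2: B = op(4,unit),  unit = unit.
Bind B := op(4,unit); no other remaining equation mentions B.
Delete trivial equation unit = unit.
Decompose r/2: op(W,empty) = op(app(r(Y,op(k,empty)),4),empty),  op(R,k) = op(Y,k).
Decompose op/2: W = app(r(Y,op(k,empty)),4),  empty = empty.
Bind W := app(r(Y,op(k,empty)),4); substituting into the one remaining equation that mentions W gives: r(op(4,op(m,app(r(Y,op(k,empty)),4))),op(Y,unit)) = r(op(4,T),op(r(4,k),unit)). Substituting into the earlier binding gives V := op(m,app(r(Y,op(k,empty)),4)).
Delete trivial equation empty = empty.
Decompose op/2: R = Y,  k = k.
Bind R := Y; no other remaining equation mentions R.
Delete trivial equation k = k.
Decompose r/2: op(4,op(m,app(r(Y,op(k,empty)),4))) = op(4,T),  op(Y,unit) = op(r(4,k),unit).
Decompose op/2: 4 = 4,  op(m,app(r(Y,op(k,empty)),4)) = T.
Delete trivial equation 4 = 4.
Bind T := op(m,app(r(Y,op(k,empty)),4)); no other remaining equation mentions T.
Decompose op/2: Y = r(4,k),  unit = unit.
Bind Y := r(4,k); no other remaining equation mentions Y. Substituting into the earlier bindings gives V := op(m,app(r(r(4,k),op(k,empty)),4)), W := app(r(r(4,k),op(k,empty)),4), R := r(4,k), T := op(m,app(r(r(4,k),op(k,empty)),4)).
Delete trivial equation unit = unit.
MGU = { X := k, V := op(m,app(r(r(4,k),op(k,empty)),4)), X2 := k, Y2 := op(k,empty), B := op(4,unit), W := app(r(r(4,k),op(k,empty)),4), R := r(4,k), T := op(m,app(r(r(4,k),op(k,empty)),4)), Y := r(4,k) }, so Y2 := op(k,empty).

op(k,empty)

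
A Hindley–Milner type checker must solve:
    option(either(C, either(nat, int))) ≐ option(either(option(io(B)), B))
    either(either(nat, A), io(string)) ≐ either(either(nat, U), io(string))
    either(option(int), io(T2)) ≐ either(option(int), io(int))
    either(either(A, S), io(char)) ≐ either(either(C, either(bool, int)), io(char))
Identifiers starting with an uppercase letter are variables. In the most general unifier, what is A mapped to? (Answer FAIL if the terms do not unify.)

Decompose option/1: either(C, either(nat, int)) ≐ either(option(io(B)), B).
Decompose either/2: C ≐ option(io(B)),  either(nat, int) ≐ B.
Bind C := option(io(B)); substituting into the one remaining equation that mentions C gives: either(either(A, S), io(char)) ≐ either(either(option(io(B)), either(bool, int)), io(char)).
Bind B := either(nat, int); substituting into the one remaining equation that mentions B gives: either(either(A, S), io(char)) ≐ either(either(option(io(either(nat, int))), either(bool, int)), io(char)). Substituting into the earlier binding gives C := option(io(either(nat, int))).
Decompose either/2: either(nat, A) ≐ either(nat, U),  io(string) ≐ io(string).
Decompose either/2: nat ≐ nat,  A ≐ U.
Delete trivial equation nat ≐ nat.
Bind A := U; substituting into the one remaining equation that mentions A gives: either(either(U, S), io(char)) ≐ either(either(option(io(either(nat, int))), either(bool, int)), io(char)).
Delete trivial equation io(string) ≐ io(string).
Decompose either/2: option(int) ≐ option(int),  io(T2) ≐ io(int).
Delete trivial equation option(int) ≐ option(int).
Decompose io/1: T2 ≐ int.
Bind T2 := int; no other remaining equation mentions T2.
Decompose either/2: either(U, S) ≐ either(option(io(either(nat, int))), either(bool, int)),  io(char) ≐ io(char).
Decompose either/2: U ≐ option(io(either(nat, int))),  S ≐ either(bool, int).
Bind U := option(io(either(nat, int))); no other remaining equation mentions U. Substituting into the earlier binding gives A := option(io(either(nat, int))).
Bind S := either(bool, int); no other remaining equation mentions S.
Delete trivial equation io(char) ≐ io(char).
MGU = { C -> option(io(either(nat, int))), B -> either(nat, int), A -> option(io(either(nat, int))), T2 -> int, U -> option(io(either(nat, int))), S -> either(bool, int) }, so A -> option(io(either(nat, int))).

option(io(either(nat, int)))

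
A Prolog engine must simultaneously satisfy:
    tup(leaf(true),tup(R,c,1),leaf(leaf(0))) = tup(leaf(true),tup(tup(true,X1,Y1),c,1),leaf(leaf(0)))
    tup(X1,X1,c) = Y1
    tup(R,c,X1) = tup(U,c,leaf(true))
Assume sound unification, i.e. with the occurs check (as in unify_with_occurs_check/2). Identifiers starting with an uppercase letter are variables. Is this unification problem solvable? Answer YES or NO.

YES

Decompose tup/3: leaf(true) = leaf(true),  tup(R,c,1) = tup(tup(true,X1,Y1),c,1),  leaf(leaf(0)) = leaf(leaf(0)).
Delete trivial equation leaf(true) = leaf(true).
Decompose tup/3: R = tup(true,X1,Y1),  c = c,  1 = 1.
Bind R := tup(true,X1,Y1); substituting into the one remaining equation that mentions R gives: tup(tup(true,X1,Y1),c,X1) = tup(U,c,leaf(true)).
Delete trivial equation c = c.
Delete trivial equation 1 = 1.
Delete trivial equation leaf(leaf(0)) = leaf(leaf(0)).
Bind Y1 := tup(X1,X1,c); substituting into the remaining equation gives: tup(tup(true,X1,tup(X1,X1,c)),c,X1) = tup(U,c,leaf(true)). Substituting into the earlier binding gives R := tup(true,X1,tup(X1,X1,c)).
Decompose tup/3: tup(true,X1,tup(X1,X1,c)) = U,  c = c,  X1 = leaf(true).
Bind U := tup(true,X1,tup(X1,X1,c)); no other remaining equation mentions U.
Delete trivial equation c = c.
Bind X1 := leaf(true). Substituting into the earlier bindings gives R := tup(true,leaf(true),tup(leaf(true),leaf(true),c)), Y1 := tup(leaf(true),leaf(true),c), U := tup(true,leaf(true),tup(leaf(true),leaf(true),c)).
No equations remain and no clash or occurs-check failure arose, so a unifier exists.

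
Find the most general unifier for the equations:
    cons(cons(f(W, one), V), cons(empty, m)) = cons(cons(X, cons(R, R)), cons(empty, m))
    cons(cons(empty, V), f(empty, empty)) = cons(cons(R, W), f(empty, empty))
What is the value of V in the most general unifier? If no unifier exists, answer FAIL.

Decompose cons/2: cons(f(W, one), V) = cons(X, cons(R, R)),  cons(empty, m) = cons(empty, m).
Decompose cons/2: f(W, one) = X,  V = cons(R, R).
Bind X := f(W, one); no other remaining equation mentions X.
Bind V := cons(R, R); substituting into the one remaining equation that mentions V gives: cons(cons(empty, cons(R, R)), f(empty, empty)) = cons(cons(R, W), f(empty, empty)).
Delete trivial equation cons(empty, m) = cons(empty, m).
Decompose cons/2: cons(empty, cons(R, R)) = cons(R, W),  f(empty, empty) = f(empty, empty).
Decompose cons/2: empty = R,  cons(R, R) = W.
Bind R := empty; substituting into the one remaining equation that mentions R gives: cons(empty, empty) = W. Substituting into the earlier binding gives V := cons(empty, empty).
Bind W := cons(empty, empty); no other remaining equation mentions W. Substituting into the earlier binding gives X := f(cons(empty, empty), one).
Delete trivial equation f(empty, empty) = f(empty, empty).
MGU = { X -> f(cons(empty, empty), one), V -> cons(empty, empty), R -> empty, W -> cons(empty, empty) }, so V -> cons(empty, empty).

cons(empty, empty)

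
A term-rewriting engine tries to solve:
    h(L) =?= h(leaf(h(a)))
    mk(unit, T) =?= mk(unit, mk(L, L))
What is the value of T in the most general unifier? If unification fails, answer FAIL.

mk(leaf(h(a)), leaf(h(a)))

Decompose h/1: L =?= leaf(h(a)).
Bind L := leaf(h(a)); substituting into the remaining equation gives: mk(unit, T) =?= mk(unit, mk(leaf(h(a)), leaf(h(a)))).
Decompose mk/2: unit =?= unit,  T =?= mk(leaf(h(a)), leaf(h(a))).
Delete trivial equation unit =?= unit.
Bind T := mk(leaf(h(a)), leaf(h(a))).
MGU = { L := leaf(h(a)), T := mk(leaf(h(a)), leaf(h(a))) }, so T := mk(leaf(h(a)), leaf(h(a))).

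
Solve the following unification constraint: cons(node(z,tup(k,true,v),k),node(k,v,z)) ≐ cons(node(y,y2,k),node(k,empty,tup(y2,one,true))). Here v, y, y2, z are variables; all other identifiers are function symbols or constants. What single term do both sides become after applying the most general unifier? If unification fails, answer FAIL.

cons(node(tup(tup(k,true,empty),one,true),tup(k,true,empty),k),node(k,empty,tup(tup(k,true,empty),one,true)))

Decompose cons/2: node(z,tup(k,true,v),k) ≐ node(y,y2,k),  node(k,v,z) ≐ node(k,empty,tup(y2,one,true)).
Decompose node/3: z ≐ y,  tup(k,true,v) ≐ y2,  k ≐ k.
Bind z := y; substituting into the one remaining equation that mentions z gives: node(k,v,y) ≐ node(k,empty,tup(y2,one,true)).
Bind y2 := tup(k,true,v); substituting into the one remaining equation that mentions y2 gives: node(k,v,y) ≐ node(k,empty,tup(tup(k,true,v),one,true)).
Delete trivial equation k ≐ k.
Decompose node/3: k ≐ k,  v ≐ empty,  y ≐ tup(tup(k,true,v),one,true).
Delete trivial equation k ≐ k.
Bind v := empty; substituting into the remaining equation gives: y ≐ tup(tup(k,true,empty),one,true). Substituting into the earlier binding gives y2 := tup(k,true,empty).
Bind y := tup(tup(k,true,empty),one,true). Substituting into the earlier binding gives z := tup(tup(k,true,empty),one,true).
Applying the MGU to either side gives cons(node(tup(tup(k,true,empty),one,true),tup(k,true,empty),k),node(k,empty,tup(tup(k,true,empty),one,true))).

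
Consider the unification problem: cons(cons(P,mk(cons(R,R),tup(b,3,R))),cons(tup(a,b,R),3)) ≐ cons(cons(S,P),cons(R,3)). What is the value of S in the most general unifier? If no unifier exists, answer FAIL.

Decompose cons/2: cons(P,mk(cons(R,R),tup(b,3,R))) ≐ cons(S,P),  cons(tup(a,b,R),3) ≐ cons(R,3).
Decompose cons/2: P ≐ S,  mk(cons(R,R),tup(b,3,R)) ≐ P.
Bind P := S; substituting into the one remaining equation that mentions P gives: mk(cons(R,R),tup(b,3,R)) ≐ S.
Bind S := mk(cons(R,R),tup(b,3,R)); no other remaining equation mentions S. Substituting into the earlier binding gives P := mk(cons(R,R),tup(b,3,R)).
Decompose cons/2: tup(a,b,R) ≐ R,  3 ≐ 3.
Occurs check fails: R occurs in tup(a,b,R); the equation R ≐ tup(a,b,R) has no finite solution.

FAIL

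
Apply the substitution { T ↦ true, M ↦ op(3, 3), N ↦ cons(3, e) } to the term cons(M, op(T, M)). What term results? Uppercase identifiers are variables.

cons(op(3, 3), op(true, op(3, 3)))

Replace each occurrence of T with true.
Replace each occurrence of M with op(3, 3).
Result: cons(op(3, 3), op(true, op(3, 3))).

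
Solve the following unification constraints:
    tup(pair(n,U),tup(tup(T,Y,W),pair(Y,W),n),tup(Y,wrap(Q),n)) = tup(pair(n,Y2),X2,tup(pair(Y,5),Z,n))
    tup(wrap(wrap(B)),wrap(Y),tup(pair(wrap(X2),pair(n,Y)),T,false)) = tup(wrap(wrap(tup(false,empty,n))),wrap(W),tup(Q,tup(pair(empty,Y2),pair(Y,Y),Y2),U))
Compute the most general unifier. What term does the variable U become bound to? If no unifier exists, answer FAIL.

Decompose tup/3: pair(n,U) = pair(n,Y2),  tup(tup(T,Y,W),pair(Y,W),n) = X2,  tup(Y,wrap(Q),n) = tup(pair(Y,5),Z,n).
Decompose pair/2: n = n,  U = Y2.
Delete trivial equation n = n.
Bind U := Y2; substituting into the one remaining equation that mentions U gives: tup(wrap(wrap(B)),wrap(Y),tup(pair(wrap(X2),pair(n,Y)),T,false)) = tup(wrap(wrap(tup(false,empty,n))),wrap(W),tup(Q,tup(pair(empty,Y2),pair(Y,Y),Y2),Y2)).
Bind X2 := tup(tup(T,Y,W),pair(Y,W),n); substituting into the one remaining equation that mentions X2 gives: tup(wrap(wrap(B)),wrap(Y),tup(pair(wrap(tup(tup(T,Y,W),pair(Y,W),n)),pair(n,Y)),T,false)) = tup(wrap(wrap(tup(false,empty,n))),wrap(W),tup(Q,tup(pair(empty,Y2),pair(Y,Y),Y2),Y2)).
Decompose tup/3: Y = pair(Y,5),  wrap(Q) = Z,  n = n.
Occurs check fails: Y occurs in pair(Y,5); the equation Y = pair(Y,5) has no finite solution.

FAIL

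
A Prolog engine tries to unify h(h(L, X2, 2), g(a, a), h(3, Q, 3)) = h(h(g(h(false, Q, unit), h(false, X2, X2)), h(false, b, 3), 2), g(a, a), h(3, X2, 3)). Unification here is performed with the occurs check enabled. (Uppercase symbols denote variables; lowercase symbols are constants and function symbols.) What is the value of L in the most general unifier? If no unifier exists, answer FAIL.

Decompose h/3: h(L, X2, 2) = h(g(h(false, Q, unit), h(false, X2, X2)), h(false, b, 3), 2),  g(a, a) = g(a, a),  h(3, Q, 3) = h(3, X2, 3).
Decompose h/3: L = g(h(false, Q, unit), h(false, X2, X2)),  X2 = h(false, b, 3),  2 = 2.
Bind L := g(h(false, Q, unit), h(false, X2, X2)); no other remaining equation mentions L.
Bind X2 := h(false, b, 3); substituting into the one remaining equation that mentions X2 gives: h(3, Q, 3) = h(3, h(false, b, 3), 3). Substituting into the earlier binding gives L := g(h(false, Q, unit), h(false, h(false, b, 3), h(false, b, 3))).
Delete trivial equation 2 = 2.
Delete trivial equation g(a, a) = g(a, a).
Decompose h/3: 3 = 3,  Q = h(false, b, 3),  3 = 3.
Delete trivial equation 3 = 3.
Bind Q := h(false, b, 3); no other remaining equation mentions Q. Substituting into the earlier binding gives L := g(h(false, h(false, b, 3), unit), h(false, h(false, b, 3), h(false, b, 3))).
Delete trivial equation 3 = 3.
MGU = { L = g(h(false, h(false, b, 3), unit), h(false, h(false, b, 3), h(false, b, 3))), X2 = h(false, b, 3), Q = h(false, b, 3) }, so L = g(h(false, h(false, b, 3), unit), h(false, h(false, b, 3), h(false, b, 3))).

g(h(false, h(false, b, 3), unit), h(false, h(false, b, 3), h(false, b, 3)))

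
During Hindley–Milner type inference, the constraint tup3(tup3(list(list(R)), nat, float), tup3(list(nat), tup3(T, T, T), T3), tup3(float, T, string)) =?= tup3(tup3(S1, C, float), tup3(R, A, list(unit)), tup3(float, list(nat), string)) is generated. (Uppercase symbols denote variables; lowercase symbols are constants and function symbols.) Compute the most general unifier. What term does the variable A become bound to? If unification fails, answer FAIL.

Decompose tup3/3: tup3(list(list(R)), nat, float) =?= tup3(S1, C, float),  tup3(list(nat), tup3(T, T, T), T3) =?= tup3(R, A, list(unit)),  tup3(float, T, string) =?= tup3(float, list(nat), string).
Decompose tup3/3: list(list(R)) =?= S1,  nat =?= C,  float =?= float.
Bind S1 := list(list(R)); no other remaining equation mentions S1.
Bind C := nat; no other remaining equation mentions C.
Delete trivial equation float =?= float.
Decompose tup3/3: list(nat) =?= R,  tup3(T, T, T) =?= A,  T3 =?= list(unit).
Bind R := list(nat); no other remaining equation mentions R. Substituting into the earlier binding gives S1 := list(list(list(nat))).
Bind A := tup3(T, T, T); no other remaining equation mentions A.
Bind T3 := list(unit); no other remaining equation mentions T3.
Decompose tup3/3: float =?= float,  T =?= list(nat),  string =?= string.
Delete trivial equation float =?= float.
Bind T := list(nat); no other remaining equation mentions T. Substituting into the earlier binding gives A := tup3(list(nat), list(nat), list(nat)).
Delete trivial equation string =?= string.
MGU = { S1 := list(list(list(nat))), C := nat, R := list(nat), A := tup3(list(nat), list(nat), list(nat)), T3 := list(unit), T := list(nat) }, so A := tup3(list(nat), list(nat), list(nat)).

tup3(list(nat), list(nat), list(nat))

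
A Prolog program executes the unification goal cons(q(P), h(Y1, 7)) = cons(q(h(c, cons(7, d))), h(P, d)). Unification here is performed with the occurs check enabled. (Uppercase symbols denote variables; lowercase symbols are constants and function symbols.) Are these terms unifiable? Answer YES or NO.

Decompose cons/2: q(P) = q(h(c, cons(7, d))),  h(Y1, 7) = h(P, d).
Decompose q/1: P = h(c, cons(7, d)).
Bind P := h(c, cons(7, d)); substituting into the remaining equation gives: h(Y1, 7) = h(h(c, cons(7, d)), d).
Decompose h/2: Y1 = h(c, cons(7, d)),  7 = d.
Bind Y1 := h(c, cons(7, d)); no other remaining equation mentions Y1.
Clash: constants 7 and d differ; no unifier exists.

NO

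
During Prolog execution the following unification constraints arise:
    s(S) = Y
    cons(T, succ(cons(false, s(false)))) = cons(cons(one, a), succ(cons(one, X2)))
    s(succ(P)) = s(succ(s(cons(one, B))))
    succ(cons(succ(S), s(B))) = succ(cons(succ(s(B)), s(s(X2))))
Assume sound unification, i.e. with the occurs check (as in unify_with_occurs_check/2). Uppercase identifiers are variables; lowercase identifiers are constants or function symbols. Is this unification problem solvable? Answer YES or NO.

Bind Y := s(S); no other remaining equation mentions Y.
Decompose cons/2: T = cons(one, a),  succ(cons(false, s(false))) = succ(cons(one, X2)).
Bind T := cons(one, a); no other remaining equation mentions T.
Decompose succ/1: cons(false, s(false)) = cons(one, X2).
Decompose cons/2: false = one,  s(false) = X2.
Clash: constants false and one differ; no unifier exists.

NO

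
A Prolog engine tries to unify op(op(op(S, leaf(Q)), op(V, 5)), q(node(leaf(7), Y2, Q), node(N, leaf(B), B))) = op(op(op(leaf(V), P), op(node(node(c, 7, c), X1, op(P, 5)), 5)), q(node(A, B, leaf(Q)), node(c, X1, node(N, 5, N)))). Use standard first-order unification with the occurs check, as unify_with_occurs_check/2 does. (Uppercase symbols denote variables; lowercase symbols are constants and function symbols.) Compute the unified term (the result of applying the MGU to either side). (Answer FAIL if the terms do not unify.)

Decompose op/2: op(op(S, leaf(Q)), op(V, 5)) = op(op(leaf(V), P), op(node(node(c, 7, c), X1, op(P, 5)), 5)),  q(node(leaf(7), Y2, Q), node(N, leaf(B), B)) = q(node(A, B, leaf(Q)), node(c, X1, node(N, 5, N))).
Decompose op/2: op(S, leaf(Q)) = op(leaf(V), P),  op(V, 5) = op(node(node(c, 7, c), X1, op(P, 5)), 5).
Decompose op/2: S = leaf(V),  leaf(Q) = P.
Bind S := leaf(V); no other remaining equation mentions S.
Bind P := leaf(Q); substituting into the one remaining equation that mentions P gives: op(V, 5) = op(node(node(c, 7, c), X1, op(leaf(Q), 5)), 5).
Decompose op/2: V = node(node(c, 7, c), X1, op(leaf(Q), 5)),  5 = 5.
Bind V := node(node(c, 7, c), X1, op(leaf(Q), 5)); no other remaining equation mentions V. Substituting into the earlier binding gives S := leaf(node(node(c, 7, c), X1, op(leaf(Q), 5))).
Delete trivial equation 5 = 5.
Decompose q/2: node(leaf(7), Y2, Q) = node(A, B, leaf(Q)),  node(N, leaf(B), B) = node(c, X1, node(N, 5, N)).
Decompose node/3: leaf(7) = A,  Y2 = B,  Q = leaf(Q).
Bind A := leaf(7); no other remaining equation mentions A.
Bind Y2 := B; no other remaining equation mentions Y2.
Occurs check fails: Q occurs in leaf(Q); the equation Q = leaf(Q) has no finite solution.

FAIL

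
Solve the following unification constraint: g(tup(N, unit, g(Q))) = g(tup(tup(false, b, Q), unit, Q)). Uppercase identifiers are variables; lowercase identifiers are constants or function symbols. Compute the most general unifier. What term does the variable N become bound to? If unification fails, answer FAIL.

Decompose g/1: tup(N, unit, g(Q)) = tup(tup(false, b, Q), unit, Q).
Decompose tup/3: N = tup(false, b, Q),  unit = unit,  g(Q) = Q.
Bind N := tup(false, b, Q); no other remaining equation mentions N.
Delete trivial equation unit = unit.
Occurs check fails: Q occurs in g(Q); the equation Q = g(Q) has no finite solution.

FAIL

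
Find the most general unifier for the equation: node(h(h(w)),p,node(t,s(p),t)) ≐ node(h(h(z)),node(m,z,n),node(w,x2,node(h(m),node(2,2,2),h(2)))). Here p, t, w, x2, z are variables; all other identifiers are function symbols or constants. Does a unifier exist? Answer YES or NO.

Decompose node/3: h(h(w)) ≐ h(h(z)),  p ≐ node(m,z,n),  node(t,s(p),t) ≐ node(w,x2,node(h(m),node(2,2,2),h(2))).
Decompose h/1: h(w) ≐ h(z).
Decompose h/1: w ≐ z.
Bind w := z; substituting into the one remaining equation that mentions w gives: node(t,s(p),t) ≐ node(z,x2,node(h(m),node(2,2,2),h(2))).
Bind p := node(m,z,n); substituting into the remaining equation gives: node(t,s(node(m,z,n)),t) ≐ node(z,x2,node(h(m),node(2,2,2),h(2))).
Decompose node/3: t ≐ z,  s(node(m,z,n)) ≐ x2,  t ≐ node(h(m),node(2,2,2),h(2)).
Bind t := z; substituting into the one remaining equation that mentions t gives: z ≐ node(h(m),node(2,2,2),h(2)).
Bind x2 := s(node(m,z,n)); no other remaining equation mentions x2.
Bind z := node(h(m),node(2,2,2),h(2)). Substituting into the earlier bindings gives w := node(h(m),node(2,2,2),h(2)), p := node(m,node(h(m),node(2,2,2),h(2)),n), t := node(h(m),node(2,2,2),h(2)), x2 := s(node(m,node(h(m),node(2,2,2),h(2)),n)).
No equations remain and no clash or occurs-check failure arose, so a unifier exists.

YES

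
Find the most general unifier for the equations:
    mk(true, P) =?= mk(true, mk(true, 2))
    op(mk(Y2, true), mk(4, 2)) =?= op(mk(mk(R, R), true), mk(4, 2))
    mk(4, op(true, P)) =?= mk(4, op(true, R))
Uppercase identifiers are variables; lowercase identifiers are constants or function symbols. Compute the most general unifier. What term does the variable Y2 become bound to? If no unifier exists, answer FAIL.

mk(mk(true, 2), mk(true, 2))

Decompose mk/2: true =?= true,  P =?= mk(true, 2).
Delete trivial equation true =?= true.
Bind P := mk(true, 2); substituting into the one remaining equation that mentions P gives: mk(4, op(true, mk(true, 2))) =?= mk(4, op(true, R)).
Decompose op/2: mk(Y2, true) =?= mk(mk(R, R), true),  mk(4, 2) =?= mk(4, 2).
Decompose mk/2: Y2 =?= mk(R, R),  true =?= true.
Bind Y2 := mk(R, R); no other remaining equation mentions Y2.
Delete trivial equation true =?= true.
Delete trivial equation mk(4, 2) =?= mk(4, 2).
Decompose mk/2: 4 =?= 4,  op(true, mk(true, 2)) =?= op(true, R).
Delete trivial equation 4 =?= 4.
Decompose op/2: true =?= true,  mk(true, 2) =?= R.
Delete trivial equation true =?= true.
Bind R := mk(true, 2). Substituting into the earlier binding gives Y2 := mk(mk(true, 2), mk(true, 2)).
MGU = { P -> mk(true, 2), Y2 -> mk(mk(true, 2), mk(true, 2)), R -> mk(true, 2) }, so Y2 -> mk(mk(true, 2), mk(true, 2)).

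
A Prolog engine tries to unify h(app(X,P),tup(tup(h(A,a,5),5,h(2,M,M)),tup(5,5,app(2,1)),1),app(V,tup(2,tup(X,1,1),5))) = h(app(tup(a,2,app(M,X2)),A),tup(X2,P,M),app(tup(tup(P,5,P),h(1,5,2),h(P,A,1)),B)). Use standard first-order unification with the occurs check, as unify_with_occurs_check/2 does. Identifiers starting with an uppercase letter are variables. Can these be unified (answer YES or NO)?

YES

Decompose h/3: app(X,P) = app(tup(a,2,app(M,X2)),A),  tup(tup(h(A,a,5),5,h(2,M,M)),tup(5,5,app(2,1)),1) = tup(X2,P,M),  app(V,tup(2,tup(X,1,1),5)) = app(tup(tup(P,5,P),h(1,5,2),h(P,A,1)),B).
Decompose app/2: X = tup(a,2,app(M,X2)),  P = A.
Bind X := tup(a,2,app(M,X2)); substituting into the one remaining equation that mentions X gives: app(V,tup(2,tup(tup(a,2,app(M,X2)),1,1),5)) = app(tup(tup(P,5,P),h(1,5,2),h(P,A,1)),B).
Bind P := A; substituting into the remaining equations gives: tup(tup(h(A,a,5),5,h(2,M,M)),tup(5,5,app(2,1)),1) = tup(X2,A,M),  app(V,tup(2,tup(tup(a,2,app(M,X2)),1,1),5)) = app(tup(tup(A,5,A),h(1,5,2),h(A,A,1)),B).
Decompose tup/3: tup(h(A,a,5),5,h(2,M,M)) = X2,  tup(5,5,app(2,1)) = A,  1 = M.
Bind X2 := tup(h(A,a,5),5,h(2,M,M)); substituting into the one remaining equation that mentions X2 gives: app(V,tup(2,tup(tup(a,2,app(M,tup(h(A,a,5),5,h(2,M,M)))),1,1),5)) = app(tup(tup(A,5,A),h(1,5,2),h(A,A,1)),B). Substituting into the earlier binding gives X := tup(a,2,app(M,tup(h(A,a,5),5,h(2,M,M)))).
Bind A := tup(5,5,app(2,1)); substituting into the one remaining equation that mentions A gives: app(V,tup(2,tup(tup(a,2,app(M,tup(h(tup(5,5,app(2,1)),a,5),5,h(2,M,M)))),1,1),5)) = app(tup(tup(tup(5,5,app(2,1)),5,tup(5,5,app(2,1))),h(1,5,2),h(tup(5,5,app(2,1)),tup(5,5,app(2,1)),1)),B). Substituting into the earlier bindings gives X := tup(a,2,app(M,tup(h(tup(5,5,app(2,1)),a,5),5,h(2,M,M)))), P := tup(5,5,app(2,1)), X2 := tup(h(tup(5,5,app(2,1)),a,5),5,h(2,M,M)).
Bind M := 1; substituting into the remaining equation gives: app(V,tup(2,tup(tup(a,2,app(1,tup(h(tup(5,5,app(2,1)),a,5),5,h(2,1,1)))),1,1),5)) = app(tup(tup(tup(5,5,app(2,1)),5,tup(5,5,app(2,1))),h(1,5,2),h(tup(5,5,app(2,1)),tup(5,5,app(2,1)),1)),B). Substituting into the earlier bindings gives X := tup(a,2,app(1,tup(h(tup(5,5,app(2,1)),a,5),5,h(2,1,1)))), X2 := tup(h(tup(5,5,app(2,1)),a,5),5,h(2,1,1)).
Decompose app/2: V = tup(tup(tup(5,5,app(2,1)),5,tup(5,5,app(2,1))),h(1,5,2),h(tup(5,5,app(2,1)),tup(5,5,app(2,1)),1)),  tup(2,tup(tup(a,2,app(1,tup(h(tup(5,5,app(2,1)),a,5),5,h(2,1,1)))),1,1),5) = B.
Bind V := tup(tup(tup(5,5,app(2,1)),5,tup(5,5,app(2,1))),h(1,5,2),h(tup(5,5,app(2,1)),tup(5,5,app(2,1)),1)); no other remaining equation mentions V.
Bind B := tup(2,tup(tup(a,2,app(1,tup(h(tup(5,5,app(2,1)),a,5),5,h(2,1,1)))),1,1),5).
No equations remain and no clash or occurs-check failure arose, so a unifier exists.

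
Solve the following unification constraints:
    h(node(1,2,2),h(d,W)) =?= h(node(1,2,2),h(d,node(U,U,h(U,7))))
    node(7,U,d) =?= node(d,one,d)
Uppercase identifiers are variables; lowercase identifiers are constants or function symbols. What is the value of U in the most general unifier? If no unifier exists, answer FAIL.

FAIL

Decompose h/2: node(1,2,2) =?= node(1,2,2),  h(d,W) =?= h(d,node(U,U,h(U,7))).
Delete trivial equation node(1,2,2) =?= node(1,2,2).
Decompose h/2: d =?= d,  W =?= node(U,U,h(U,7)).
Delete trivial equation d =?= d.
Bind W := node(U,U,h(U,7)); no other remaining equation mentions W.
Decompose node/3: 7 =?= d,  U =?= one,  d =?= d.
Clash: constants 7 and d differ; no unifier exists.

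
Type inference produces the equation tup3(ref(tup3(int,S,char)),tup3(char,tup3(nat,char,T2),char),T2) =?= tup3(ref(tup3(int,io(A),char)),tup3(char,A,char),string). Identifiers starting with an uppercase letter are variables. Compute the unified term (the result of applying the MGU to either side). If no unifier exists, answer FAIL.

Decompose tup3/3: ref(tup3(int,S,char)) =?= ref(tup3(int,io(A),char)),  tup3(char,tup3(nat,char,T2),char) =?= tup3(char,A,char),  T2 =?= string.
Decompose ref/1: tup3(int,S,char) =?= tup3(int,io(A),char).
Decompose tup3/3: int =?= int,  S =?= io(A),  char =?= char.
Delete trivial equation int =?= int.
Bind S := io(A); no other remaining equation mentions S.
Delete trivial equation char =?= char.
Decompose tup3/3: char =?= char,  tup3(nat,char,T2) =?= A,  char =?= char.
Delete trivial equation char =?= char.
Bind A := tup3(nat,char,T2); no other remaining equation mentions A. Substituting into the earlier binding gives S := io(tup3(nat,char,T2)).
Delete trivial equation char =?= char.
Bind T2 := string. Substituting into the earlier bindings gives S := io(tup3(nat,char,string)), A := tup3(nat,char,string).
Applying the MGU to either side gives tup3(ref(tup3(int,io(tup3(nat,char,string)),char)),tup3(char,tup3(nat,char,string),char),string).

tup3(ref(tup3(int,io(tup3(nat,char,string)),char)),tup3(char,tup3(nat,char,string),char),string)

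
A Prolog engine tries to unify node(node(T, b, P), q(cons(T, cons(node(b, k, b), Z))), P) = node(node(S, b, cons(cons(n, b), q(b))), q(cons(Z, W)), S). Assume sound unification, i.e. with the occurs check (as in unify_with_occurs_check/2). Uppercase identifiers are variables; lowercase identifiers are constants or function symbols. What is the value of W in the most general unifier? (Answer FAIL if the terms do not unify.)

Decompose node/3: node(T, b, P) = node(S, b, cons(cons(n, b), q(b))),  q(cons(T, cons(node(b, k, b), Z))) = q(cons(Z, W)),  P = S.
Decompose node/3: T = S,  b = b,  P = cons(cons(n, b), q(b)).
Bind T := S; substituting into the one remaining equation that mentions T gives: q(cons(S, cons(node(b, k, b), Z))) = q(cons(Z, W)).
Delete trivial equation b = b.
Bind P := cons(cons(n, b), q(b)); substituting into the one remaining equation that mentions P gives: cons(cons(n, b), q(b)) = S.
Decompose q/1: cons(S, cons(node(b, k, b), Z)) = cons(Z, W).
Decompose cons/2: S = Z,  cons(node(b, k, b), Z) = W.
Bind S := Z; substituting into the one remaining equation that mentions S gives: cons(cons(n, b), q(b)) = Z. Substituting into the earlier binding gives T := Z.
Bind W := cons(node(b, k, b), Z); no other remaining equation mentions W.
Bind Z := cons(cons(n, b), q(b)). Substituting into the earlier bindings gives T := cons(cons(n, b), q(b)), S := cons(cons(n, b), q(b)), W := cons(node(b, k, b), cons(cons(n, b), q(b))).
MGU = { T ↦ cons(cons(n, b), q(b)), P ↦ cons(cons(n, b), q(b)), S ↦ cons(cons(n, b), q(b)), W ↦ cons(node(b, k, b), cons(cons(n, b), q(b))), Z ↦ cons(cons(n, b), q(b)) }, so W ↦ cons(node(b, k, b), cons(cons(n, b), q(b))).

cons(node(b, k, b), cons(cons(n, b), q(b)))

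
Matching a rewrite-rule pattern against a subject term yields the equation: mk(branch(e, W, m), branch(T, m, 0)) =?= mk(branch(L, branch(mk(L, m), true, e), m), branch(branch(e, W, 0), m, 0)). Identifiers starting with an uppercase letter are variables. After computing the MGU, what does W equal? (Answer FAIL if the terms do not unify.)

Decompose mk/2: branch(e, W, m) =?= branch(L, branch(mk(L, m), true, e), m),  branch(T, m, 0) =?= branch(branch(e, W, 0), m, 0).
Decompose branch/3: e =?= L,  W =?= branch(mk(L, m), true, e),  m =?= m.
Bind L := e; substituting into the one remaining equation that mentions L gives: W =?= branch(mk(e, m), true, e).
Bind W := branch(mk(e, m), true, e); substituting into the one remaining equation that mentions W gives: branch(T, m, 0) =?= branch(branch(e, branch(mk(e, m), true, e), 0), m, 0).
Delete trivial equation m =?= m.
Decompose branch/3: T =?= branch(e, branch(mk(e, m), true, e), 0),  m =?= m,  0 =?= 0.
Bind T := branch(e, branch(mk(e, m), true, e), 0); no other remaining equation mentions T.
Delete trivial equation m =?= m.
Delete trivial equation 0 =?= 0.
MGU = { L -> e, W -> branch(mk(e, m), true, e), T -> branch(e, branch(mk(e, m), true, e), 0) }, so W -> branch(mk(e, m), true, e).

branch(mk(e, m), true, e)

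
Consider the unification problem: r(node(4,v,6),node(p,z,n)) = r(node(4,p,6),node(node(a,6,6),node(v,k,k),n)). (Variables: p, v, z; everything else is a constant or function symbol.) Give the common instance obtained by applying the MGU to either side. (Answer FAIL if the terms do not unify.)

r(node(4,node(a,6,6),6),node(node(a,6,6),node(node(a,6,6),k,k),n))

Decompose r/2: node(4,v,6) = node(4,p,6),  node(p,z,n) = node(node(a,6,6),node(v,k,k),n).
Decompose node/3: 4 = 4,  v = p,  6 = 6.
Delete trivial equation 4 = 4.
Bind v := p; substituting into the one remaining equation that mentions v gives: node(p,z,n) = node(node(a,6,6),node(p,k,k),n).
Delete trivial equation 6 = 6.
Decompose node/3: p = node(a,6,6),  z = node(p,k,k),  n = n.
Bind p := node(a,6,6); substituting into the one remaining equation that mentions p gives: z = node(node(a,6,6),k,k). Substituting into the earlier binding gives v := node(a,6,6).
Bind z := node(node(a,6,6),k,k); no other remaining equation mentions z.
Delete trivial equation n = n.
Applying the MGU to either side gives r(node(4,node(a,6,6),6),node(node(a,6,6),node(node(a,6,6),k,k),n)).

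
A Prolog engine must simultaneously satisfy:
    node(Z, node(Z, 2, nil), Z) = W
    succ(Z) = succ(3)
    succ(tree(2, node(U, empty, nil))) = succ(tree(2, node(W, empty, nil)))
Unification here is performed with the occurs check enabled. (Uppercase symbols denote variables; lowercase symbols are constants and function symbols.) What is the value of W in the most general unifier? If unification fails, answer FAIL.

Bind W := node(Z, node(Z, 2, nil), Z); substituting into the one remaining equation that mentions W gives: succ(tree(2, node(U, empty, nil))) = succ(tree(2, node(node(Z, node(Z, 2, nil), Z), empty, nil))).
Decompose succ/1: Z = 3.
Bind Z := 3; substituting into the remaining equation gives: succ(tree(2, node(U, empty, nil))) = succ(tree(2, node(node(3, node(3, 2, nil), 3), empty, nil))). Substituting into the earlier binding gives W := node(3, node(3, 2, nil), 3).
Decompose succ/1: tree(2, node(U, empty, nil)) = tree(2, node(node(3, node(3, 2, nil), 3), empty, nil)).
Decompose tree/2: 2 = 2,  node(U, empty, nil) = node(node(3, node(3, 2, nil), 3), empty, nil).
Delete trivial equation 2 = 2.
Decompose node/3: U = node(3, node(3, 2, nil), 3),  empty = empty,  nil = nil.
Bind U := node(3, node(3, 2, nil), 3); no other remaining equation mentions U.
Delete trivial equation empty = empty.
Delete trivial equation nil = nil.
MGU = { W = node(3, node(3, 2, nil), 3), Z = 3, U = node(3, node(3, 2, nil), 3) }, so W = node(3, node(3, 2, nil), 3).

node(3, node(3, 2, nil), 3)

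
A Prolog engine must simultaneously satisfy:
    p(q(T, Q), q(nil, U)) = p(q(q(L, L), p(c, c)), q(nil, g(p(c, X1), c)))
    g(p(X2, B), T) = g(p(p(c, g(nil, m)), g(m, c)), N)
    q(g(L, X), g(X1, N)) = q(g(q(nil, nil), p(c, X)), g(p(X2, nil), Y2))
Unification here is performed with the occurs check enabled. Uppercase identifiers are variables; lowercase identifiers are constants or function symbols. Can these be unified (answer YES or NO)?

NO

Decompose p/2: q(T, Q) = q(q(L, L), p(c, c)),  q(nil, U) = q(nil, g(p(c, X1), c)).
Decompose q/2: T = q(L, L),  Q = p(c, c).
Bind T := q(L, L); substituting into the one remaining equation that mentions T gives: g(p(X2, B), q(L, L)) = g(p(p(c, g(nil, m)), g(m, c)), N).
Bind Q := p(c, c); no other remaining equation mentions Q.
Decompose q/2: nil = nil,  U = g(p(c, X1), c).
Delete trivial equation nil = nil.
Bind U := g(p(c, X1), c); no other remaining equation mentions U.
Decompose g/2: p(X2, B) = p(p(c, g(nil, m)), g(m, c)),  q(L, L) = N.
Decompose p/2: X2 = p(c, g(nil, m)),  B = g(m, c).
Bind X2 := p(c, g(nil, m)); substituting into the one remaining equation that mentions X2 gives: q(g(L, X), g(X1, N)) = q(g(q(nil, nil), p(c, X)), g(p(p(c, g(nil, m)), nil), Y2)).
Bind B := g(m, c); no other remaining equation mentions B.
Bind N := q(L, L); substituting into the remaining equation gives: q(g(L, X), g(X1, q(L, L))) = q(g(q(nil, nil), p(c, X)), g(p(p(c, g(nil, m)), nil), Y2)).
Decompose q/2: g(L, X) = g(q(nil, nil), p(c, X)),  g(X1, q(L, L)) = g(p(p(c, g(nil, m)), nil), Y2).
Decompose g/2: L = q(nil, nil),  X = p(c, X).
Bind L := q(nil, nil); substituting into the one remaining equation that mentions L gives: g(X1, q(q(nil, nil), q(nil, nil))) = g(p(p(c, g(nil, m)), nil), Y2). Substituting into the earlier bindings gives T := q(q(nil, nil), q(nil, nil)), N := q(q(nil, nil), q(nil, nil)).
Occurs check fails: X occurs in p(c, X); the equation X = p(c, X) has no finite solution.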